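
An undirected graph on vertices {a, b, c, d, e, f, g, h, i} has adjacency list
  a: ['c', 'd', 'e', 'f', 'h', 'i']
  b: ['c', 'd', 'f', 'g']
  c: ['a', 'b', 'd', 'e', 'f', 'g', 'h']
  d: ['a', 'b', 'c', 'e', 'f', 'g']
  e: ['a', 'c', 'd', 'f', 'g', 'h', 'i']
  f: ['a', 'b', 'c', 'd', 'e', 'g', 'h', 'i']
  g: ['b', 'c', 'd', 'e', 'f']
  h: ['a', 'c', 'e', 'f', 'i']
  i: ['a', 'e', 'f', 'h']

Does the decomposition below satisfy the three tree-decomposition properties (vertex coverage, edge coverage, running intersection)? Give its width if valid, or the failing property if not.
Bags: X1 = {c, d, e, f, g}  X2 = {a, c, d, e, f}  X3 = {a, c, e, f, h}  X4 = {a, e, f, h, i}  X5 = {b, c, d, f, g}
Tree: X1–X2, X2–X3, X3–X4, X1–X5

Yes; width 4.

Checking the three conditions: (i) the bags cover all of {a, b, c, d, e, f, g, h, i}; (ii) for each edge, some bag contains both endpoints; (iii) the bags containing any fixed vertex form a subtree. All hold, so the decomposition is valid with width 5 − 1 = 4.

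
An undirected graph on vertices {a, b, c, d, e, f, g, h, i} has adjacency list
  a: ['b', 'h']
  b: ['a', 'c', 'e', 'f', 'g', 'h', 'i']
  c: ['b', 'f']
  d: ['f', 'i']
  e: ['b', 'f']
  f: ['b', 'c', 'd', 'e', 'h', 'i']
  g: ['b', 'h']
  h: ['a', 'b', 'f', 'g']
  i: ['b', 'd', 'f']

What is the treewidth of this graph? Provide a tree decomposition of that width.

Each bag holds 3 vertices, so the decomposition has width 2, which upper-bounds the treewidth. For the lower bound, the 3 vertices {d, f, i} are pairwise adjacent, and any tree decomposition puts a clique entirely inside one bag — forcing width ≥ 2. Combining the bounds, tw(G) = 2.

Treewidth 2.
One such decomposition:
Bags: B1 = {b, e, f}  B2 = {b, f, h}  B3 = {a, b, h}  B4 = {b, f, i}  B5 = {b, c, f}  B6 = {d, f, i}  B7 = {b, g, h}
Tree: B1–B2, B2–B3, B1–B4, B1–B5, B4–B6, B3–B7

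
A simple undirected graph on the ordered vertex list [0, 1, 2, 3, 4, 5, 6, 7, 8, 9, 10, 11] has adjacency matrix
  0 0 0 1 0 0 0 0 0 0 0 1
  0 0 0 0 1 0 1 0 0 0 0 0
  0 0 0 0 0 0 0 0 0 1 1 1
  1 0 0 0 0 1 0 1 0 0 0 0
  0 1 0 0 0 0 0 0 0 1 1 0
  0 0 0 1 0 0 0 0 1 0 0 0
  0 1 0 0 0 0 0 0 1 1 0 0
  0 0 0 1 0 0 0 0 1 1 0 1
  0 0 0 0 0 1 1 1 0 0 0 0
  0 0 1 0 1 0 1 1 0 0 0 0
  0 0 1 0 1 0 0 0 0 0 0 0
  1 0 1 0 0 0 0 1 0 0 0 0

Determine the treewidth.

3

A width-3 tree decomposition is:
Bags: B1 = {1, 2, 4, 10}  B2 = {1, 2, 4, 9}  B3 = {1, 2, 6, 9}  B4 = {2, 6, 9, 11}  B5 = {6, 7, 9, 11}  B6 = {6, 7, 8, 11}  B7 = {0, 7, 8, 11}  B8 = {0, 3, 7, 8}  B9 = {0, 3, 5, 8}
Tree: B1–B2, B2–B3, B3–B4, B4–B5, B5–B6, B6–B7, B7–B8, B8–B9
Every bag has size at most 4, so the width is 4 − 1 = 3 and tw(G) ≤ 3. For the lower bound: the 4 vertex sets {1,4,10}, {2}, {9}, {6,7,8,11} are disjoint, each induces a connected subgraph, and every pair is joined by at least one edge of G. Contracting each set to a single vertex therefore yields K_{4} as a minor, and since treewidth is minor-monotone, tw(G) ≥ tw(K_{4}) = 3. The upper and lower bounds meet at 3, so that is the treewidth.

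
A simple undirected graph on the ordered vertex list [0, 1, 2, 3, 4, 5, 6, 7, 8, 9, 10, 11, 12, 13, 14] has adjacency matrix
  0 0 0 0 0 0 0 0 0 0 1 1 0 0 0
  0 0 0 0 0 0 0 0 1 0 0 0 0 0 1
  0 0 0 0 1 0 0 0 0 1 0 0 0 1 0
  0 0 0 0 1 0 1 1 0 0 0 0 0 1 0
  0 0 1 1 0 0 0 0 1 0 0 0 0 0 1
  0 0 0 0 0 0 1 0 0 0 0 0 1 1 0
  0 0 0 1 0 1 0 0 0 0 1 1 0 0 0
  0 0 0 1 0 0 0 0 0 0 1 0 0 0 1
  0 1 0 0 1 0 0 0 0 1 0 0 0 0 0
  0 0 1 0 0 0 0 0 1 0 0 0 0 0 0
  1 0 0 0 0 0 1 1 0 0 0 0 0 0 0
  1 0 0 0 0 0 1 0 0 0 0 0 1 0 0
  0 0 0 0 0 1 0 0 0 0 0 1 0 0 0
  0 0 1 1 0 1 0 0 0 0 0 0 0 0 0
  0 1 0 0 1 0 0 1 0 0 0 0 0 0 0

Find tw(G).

3

A width-3 tree decomposition is:
Bags: B1 = {1, 2, 8, 9}  B2 = {1, 2, 4, 8}  B3 = {1, 2, 4, 14}  B4 = {2, 4, 13, 14}  B5 = {3, 4, 13, 14}  B6 = {3, 7, 13, 14}  B7 = {3, 5, 7, 13}  B8 = {3, 5, 6, 7}  B9 = {5, 6, 7, 10}  B10 = {5, 6, 10, 12}  B11 = {6, 10, 11, 12}  B12 = {0, 10, 11, 12}
Tree: B1–B2, B2–B3, B3–B4, B4–B5, B5–B6, B6–B7, B7–B8, B8–B9, B9–B10, B10–B11, B11–B12
The largest bag has 4 vertices, giving width 3; this decomposition certifies tw(G) ≤ 3. For the lower bound: the 4 vertex sets {1,8,9}, {2}, {4}, {3,7,13,14} are disjoint, each induces a connected subgraph, and every pair is joined by at least one edge of G. Contracting each set to a single vertex therefore yields K_{4} as a minor, and since treewidth is minor-monotone, tw(G) ≥ tw(K_{4}) = 3. The upper and lower bounds meet at 3, so that is the treewidth.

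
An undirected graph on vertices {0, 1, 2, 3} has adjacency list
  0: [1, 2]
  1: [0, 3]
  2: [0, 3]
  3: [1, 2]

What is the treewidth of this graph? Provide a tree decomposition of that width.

Treewidth 2.
One optimal decomposition is:
Bags: B1 = {0, 1, 3}  B2 = {0, 2, 3}
Tree: B1–B2

The largest bag has 3 vertices, giving width 2; this decomposition certifies tw(G) ≤ 2. For the lower bound, G contains the cycle 3–1–0–2–3, so G is not a forest; only forests have treewidth ≤ 1, hence tw(G) ≥ 2. Hence tw(G) = 2 exactly.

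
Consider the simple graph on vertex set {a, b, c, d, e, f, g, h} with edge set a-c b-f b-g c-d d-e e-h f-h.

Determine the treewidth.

A width-1 tree decomposition is:
Bags: B1 = {b, g}  B2 = {b, f}  B3 = {f, h}  B4 = {e, h}  B5 = {d, e}  B6 = {c, d}  B7 = {a, c}
Tree: B1–B2, B2–B3, B3–B4, B4–B5, B5–B6, B6–B7
The largest bag has 2 vertices, giving width 1; this decomposition certifies tw(G) ≤ 1. Since G has at least one edge (e.g. g–b), it is not an edgeless graph, so tw(G) ≥ 1. Combining the bounds, tw(G) = 1.

1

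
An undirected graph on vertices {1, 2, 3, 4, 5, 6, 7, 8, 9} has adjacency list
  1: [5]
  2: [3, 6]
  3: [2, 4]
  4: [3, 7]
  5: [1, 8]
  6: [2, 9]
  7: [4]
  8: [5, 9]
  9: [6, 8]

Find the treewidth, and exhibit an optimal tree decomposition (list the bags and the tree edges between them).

Treewidth 1.
Bags: B1 = {1, 5}  B2 = {5, 8}  B3 = {8, 9}  B4 = {6, 9}  B5 = {2, 6}  B6 = {2, 3}  B7 = {3, 4}  B8 = {4, 7}
Tree: B1–B2, B2–B3, B3–B4, B4–B5, B5–B6, B6–B7, B7–B8

Each bag holds 2 vertices, so the decomposition has width 1, which upper-bounds the treewidth. Any graph with an edge has treewidth ≥ 1, and G has the edge 1–5. Therefore the treewidth is 1.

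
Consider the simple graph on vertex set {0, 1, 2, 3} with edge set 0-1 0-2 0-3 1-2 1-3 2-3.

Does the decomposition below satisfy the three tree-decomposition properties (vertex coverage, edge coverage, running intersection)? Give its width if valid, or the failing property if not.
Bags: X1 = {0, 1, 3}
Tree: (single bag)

A tree decomposition must satisfy three properties: every vertex lies in some bag; for every edge, both endpoints lie together in some bag; and for every vertex, the bags containing it form a connected subtree. Here vertex 2 appears in no bag, so the decomposition is invalid.

No — vertex 2 appears in no bag.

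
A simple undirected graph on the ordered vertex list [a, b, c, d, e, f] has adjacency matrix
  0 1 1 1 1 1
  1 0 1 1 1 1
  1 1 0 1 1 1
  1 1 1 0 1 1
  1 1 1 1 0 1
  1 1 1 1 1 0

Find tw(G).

5

A width-5 tree decomposition is:
Bags: B1 = {a, b, c, d, e, f}
Tree: (single bag)
A single bag containing all 6 vertices is trivially a valid decomposition of width 5. For the lower bound, the 6 vertices {a, b, c, d, e, f} are pairwise adjacent, and any tree decomposition puts a clique entirely inside one bag — forcing width ≥ 5. Therefore the treewidth is 5.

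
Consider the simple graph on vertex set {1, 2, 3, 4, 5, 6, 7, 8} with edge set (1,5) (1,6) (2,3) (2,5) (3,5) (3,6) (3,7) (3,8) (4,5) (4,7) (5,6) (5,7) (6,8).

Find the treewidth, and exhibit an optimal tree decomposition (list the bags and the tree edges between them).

The largest bag has 3 vertices, giving width 2; this decomposition certifies tw(G) ≤ 2. Conversely, {3, 6, 8} is a clique of size 3, and the vertices of any clique must share a bag in every tree decomposition; so some bag has ≥ 3 vertices and tw(G) ≥ 2. Combining the bounds, tw(G) = 2.

Treewidth 2.
One optimal decomposition is:
Bags: B1 = {3, 5, 7}  B2 = {3, 5, 6}  B3 = {2, 3, 5}  B4 = {1, 5, 6}  B5 = {3, 6, 8}  B6 = {4, 5, 7}
Tree: B1–B2, B2–B3, B2–B4, B2–B5, B1–B6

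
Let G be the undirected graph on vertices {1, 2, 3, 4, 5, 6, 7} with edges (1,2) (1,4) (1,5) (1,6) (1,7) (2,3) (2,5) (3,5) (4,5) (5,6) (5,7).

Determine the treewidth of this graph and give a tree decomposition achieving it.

Treewidth 2.
One optimal decomposition is:
Bags: B1 = {1, 2, 5}  B2 = {1, 5, 7}  B3 = {1, 4, 5}  B4 = {2, 3, 5}  B5 = {1, 5, 6}
Tree: B1–B2, B1–B3, B1–B4, B1–B5

Each bag holds 3 vertices, so the decomposition has width 2, which upper-bounds the treewidth. On the other hand G contains the 3-clique {1, 2, 5}. A clique must lie in a single bag of any decomposition, so no decomposition can have width below 2. Hence tw(G) = 2 exactly.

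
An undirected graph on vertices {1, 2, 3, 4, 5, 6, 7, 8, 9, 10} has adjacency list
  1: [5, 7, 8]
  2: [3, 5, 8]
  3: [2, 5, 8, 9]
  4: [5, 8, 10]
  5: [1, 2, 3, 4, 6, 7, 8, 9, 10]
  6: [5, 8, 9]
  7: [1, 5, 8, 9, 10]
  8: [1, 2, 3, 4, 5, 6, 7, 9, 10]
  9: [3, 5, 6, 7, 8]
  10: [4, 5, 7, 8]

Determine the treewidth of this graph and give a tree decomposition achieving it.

Treewidth 3.
One optimal decomposition is:
Bags: B1 = {3, 5, 8, 9}  B2 = {5, 7, 8, 9}  B3 = {2, 3, 5, 8}  B4 = {5, 7, 8, 10}  B5 = {4, 5, 8, 10}  B6 = {5, 6, 8, 9}  B7 = {1, 5, 7, 8}
Tree: B1–B2, B1–B3, B2–B4, B4–B5, B2–B6, B2–B7

Every bag has size at most 4, so the width is 4 − 1 = 3 and tw(G) ≤ 3. For the lower bound, the 4 vertices {2, 3, 5, 8} are pairwise adjacent, and any tree decomposition puts a clique entirely inside one bag — forcing width ≥ 3. Hence tw(G) = 3 exactly.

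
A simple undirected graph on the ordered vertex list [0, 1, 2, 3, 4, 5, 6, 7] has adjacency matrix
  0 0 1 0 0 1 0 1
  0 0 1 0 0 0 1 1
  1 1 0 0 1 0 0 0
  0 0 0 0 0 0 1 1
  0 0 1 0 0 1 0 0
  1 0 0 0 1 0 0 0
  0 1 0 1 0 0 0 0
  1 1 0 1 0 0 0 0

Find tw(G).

A width-2 tree decomposition is:
Bags: B1 = {2, 4, 5}  B2 = {0, 2, 5}  B3 = {0, 1, 2}  B4 = {0, 1, 7}  B5 = {1, 6, 7}  B6 = {3, 6, 7}
Tree: B1–B2, B2–B3, B3–B4, B4–B5, B5–B6
Every bag has size at most 3, so the width is 3 − 1 = 2 and tw(G) ≤ 2. The edges 4–5–0–2–4 form a cycle, so G is not a tree and its treewidth is at least 2. The upper and lower bounds meet at 2, so that is the treewidth.

2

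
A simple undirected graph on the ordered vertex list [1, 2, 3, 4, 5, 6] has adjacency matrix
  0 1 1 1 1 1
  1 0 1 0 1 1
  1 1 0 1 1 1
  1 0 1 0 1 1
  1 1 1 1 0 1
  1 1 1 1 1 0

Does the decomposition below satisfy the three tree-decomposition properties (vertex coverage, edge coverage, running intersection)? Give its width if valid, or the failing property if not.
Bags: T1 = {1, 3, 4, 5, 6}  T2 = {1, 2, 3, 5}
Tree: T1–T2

A tree decomposition must satisfy three properties: every vertex lies in some bag; for every edge, both endpoints lie together in some bag; and for every vertex, the bags containing it form a connected subtree. Here edge (6,2) lies in no bag, so the decomposition is invalid.

No — edge (6,2) lies in no bag.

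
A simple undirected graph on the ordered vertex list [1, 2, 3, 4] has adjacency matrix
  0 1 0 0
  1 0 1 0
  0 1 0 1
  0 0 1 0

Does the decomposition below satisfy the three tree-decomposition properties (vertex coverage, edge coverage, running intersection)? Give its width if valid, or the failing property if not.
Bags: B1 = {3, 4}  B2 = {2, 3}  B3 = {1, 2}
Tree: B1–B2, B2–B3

Every vertex of G appears in some bag (union = {1, 2, 3, 4}); every edge is covered by a bag; and for each vertex v the set of bags containing v is connected in the bag tree. The decomposition is therefore valid. The largest bag has 2 vertices, so the width is 1.

Yes; width 1.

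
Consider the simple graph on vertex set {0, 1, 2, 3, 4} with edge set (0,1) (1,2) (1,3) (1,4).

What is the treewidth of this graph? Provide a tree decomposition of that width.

Treewidth 1.
One such decomposition:
Bags: B1 = {1, 4}  B2 = {0, 1}  B3 = {1, 2}  B4 = {1, 3}
Tree: B1–B2, B2–B3, B2–B4

The largest bag has 2 vertices, giving width 1; this decomposition certifies tw(G) ≤ 1. Since G has at least one edge (e.g. 1–4), it is not an edgeless graph, so tw(G) ≥ 1. Combining the bounds, tw(G) = 1.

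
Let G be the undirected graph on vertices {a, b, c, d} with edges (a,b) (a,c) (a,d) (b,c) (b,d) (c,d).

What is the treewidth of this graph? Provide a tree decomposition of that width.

Treewidth 3.
One such decomposition:
Bags: B1 = {a, b, c, d}
Tree: (single bag)

A single bag containing all 4 vertices is trivially a valid decomposition of width 3. For the lower bound, the 4 vertices {a, b, c, d} are pairwise adjacent, and any tree decomposition puts a clique entirely inside one bag — forcing width ≥ 3. Therefore the treewidth is 3.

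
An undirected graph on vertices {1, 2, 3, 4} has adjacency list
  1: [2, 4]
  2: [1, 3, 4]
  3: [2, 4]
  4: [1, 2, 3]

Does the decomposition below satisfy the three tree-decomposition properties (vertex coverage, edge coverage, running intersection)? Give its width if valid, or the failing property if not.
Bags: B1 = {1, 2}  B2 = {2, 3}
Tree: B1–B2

No — vertex 4 appears in no bag.

A tree decomposition must satisfy three properties: every vertex lies in some bag; for every edge, both endpoints lie together in some bag; and for every vertex, the bags containing it form a connected subtree. Here vertex 4 appears in no bag, so the decomposition is invalid.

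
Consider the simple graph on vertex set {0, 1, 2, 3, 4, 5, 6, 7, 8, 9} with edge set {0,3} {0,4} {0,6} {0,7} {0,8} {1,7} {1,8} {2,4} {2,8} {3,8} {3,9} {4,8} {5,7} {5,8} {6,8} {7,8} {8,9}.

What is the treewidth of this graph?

A width-2 tree decomposition is:
Bags: B1 = {0, 4, 8}  B2 = {2, 4, 8}  B3 = {0, 7, 8}  B4 = {5, 7, 8}  B5 = {1, 7, 8}  B6 = {0, 6, 8}  B7 = {0, 3, 8}  B8 = {3, 8, 9}
Tree: B1–B2, B1–B3, B3–B4, B3–B5, B1–B6, B6–B7, B7–B8
Every bag has size at most 3, so the width is 3 − 1 = 2 and tw(G) ≤ 2. For the lower bound, the 3 vertices {0, 3, 8} are pairwise adjacent, and any tree decomposition puts a clique entirely inside one bag — forcing width ≥ 2. Therefore the treewidth is 2.

2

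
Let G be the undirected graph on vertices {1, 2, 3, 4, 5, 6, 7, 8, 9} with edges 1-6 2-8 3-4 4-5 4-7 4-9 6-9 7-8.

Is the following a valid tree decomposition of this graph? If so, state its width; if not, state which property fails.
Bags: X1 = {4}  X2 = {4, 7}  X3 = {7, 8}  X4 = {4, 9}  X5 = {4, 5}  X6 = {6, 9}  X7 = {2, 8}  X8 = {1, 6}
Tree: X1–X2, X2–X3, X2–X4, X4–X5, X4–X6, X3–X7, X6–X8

No — vertex 3 appears in no bag.

A tree decomposition must satisfy three properties: every vertex lies in some bag; for every edge, both endpoints lie together in some bag; and for every vertex, the bags containing it form a connected subtree. Here vertex 3 appears in no bag, so the decomposition is invalid.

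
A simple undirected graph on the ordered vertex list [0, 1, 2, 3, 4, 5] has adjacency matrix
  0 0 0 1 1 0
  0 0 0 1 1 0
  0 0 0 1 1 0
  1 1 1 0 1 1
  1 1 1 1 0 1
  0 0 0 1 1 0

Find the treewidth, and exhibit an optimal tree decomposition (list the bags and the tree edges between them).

Treewidth 2.
One such decomposition:
Bags: B1 = {2, 3, 4}  B2 = {3, 4, 5}  B3 = {1, 3, 4}  B4 = {0, 3, 4}
Tree: B1–B2, B1–B3, B3–B4

Every bag has size at most 3, so the width is 3 − 1 = 2 and tw(G) ≤ 2. On the other hand G contains the 3-clique {0, 3, 4}. A clique must lie in a single bag of any decomposition, so no decomposition can have width below 2. Hence tw(G) = 2 exactly.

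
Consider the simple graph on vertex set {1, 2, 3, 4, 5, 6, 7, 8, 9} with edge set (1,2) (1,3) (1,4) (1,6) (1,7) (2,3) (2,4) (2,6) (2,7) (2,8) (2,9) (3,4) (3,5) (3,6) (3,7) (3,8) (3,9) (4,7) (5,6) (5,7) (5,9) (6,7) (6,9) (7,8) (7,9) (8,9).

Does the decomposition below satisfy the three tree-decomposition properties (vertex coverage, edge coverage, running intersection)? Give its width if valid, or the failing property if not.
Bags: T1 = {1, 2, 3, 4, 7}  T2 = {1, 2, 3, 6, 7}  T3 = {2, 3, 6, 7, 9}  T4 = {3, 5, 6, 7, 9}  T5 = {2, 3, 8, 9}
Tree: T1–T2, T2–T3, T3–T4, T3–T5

No — edge (7,8) lies in no bag.

A tree decomposition must satisfy three properties: every vertex lies in some bag; for every edge, both endpoints lie together in some bag; and for every vertex, the bags containing it form a connected subtree. Here edge (7,8) lies in no bag, so the decomposition is invalid.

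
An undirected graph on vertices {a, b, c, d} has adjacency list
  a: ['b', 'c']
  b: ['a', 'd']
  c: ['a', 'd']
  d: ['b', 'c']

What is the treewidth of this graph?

2

A width-2 tree decomposition is:
Bags: B1 = {b, c, d}  B2 = {a, b, c}
Tree: B1–B2
The largest bag has 3 vertices, giving width 2; this decomposition certifies tw(G) ≤ 2. Since b–d–c–a–b is a cycle in G, G is not acyclic. Forests are exactly the graphs of treewidth ≤ 1, so tw(G) ≥ 2. The upper and lower bounds meet at 2, so that is the treewidth.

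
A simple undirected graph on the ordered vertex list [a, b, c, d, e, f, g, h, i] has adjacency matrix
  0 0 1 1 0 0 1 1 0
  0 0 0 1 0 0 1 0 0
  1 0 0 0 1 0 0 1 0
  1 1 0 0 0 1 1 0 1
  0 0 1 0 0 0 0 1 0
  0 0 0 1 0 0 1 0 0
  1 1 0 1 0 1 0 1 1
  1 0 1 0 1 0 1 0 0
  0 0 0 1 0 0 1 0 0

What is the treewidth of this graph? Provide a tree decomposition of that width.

The largest bag has 3 vertices, giving width 2; this decomposition certifies tw(G) ≤ 2. Conversely, {d, f, g} is a clique of size 3, and the vertices of any clique must share a bag in every tree decomposition; so some bag has ≥ 3 vertices and tw(G) ≥ 2. Combining the bounds, tw(G) = 2.

Treewidth 2.
One optimal decomposition is:
Bags: B1 = {a, g, h}  B2 = {a, d, g}  B3 = {b, d, g}  B4 = {d, f, g}  B5 = {a, c, h}  B6 = {c, e, h}  B7 = {d, g, i}
Tree: B1–B2, B2–B3, B3–B4, B1–B5, B5–B6, B3–B7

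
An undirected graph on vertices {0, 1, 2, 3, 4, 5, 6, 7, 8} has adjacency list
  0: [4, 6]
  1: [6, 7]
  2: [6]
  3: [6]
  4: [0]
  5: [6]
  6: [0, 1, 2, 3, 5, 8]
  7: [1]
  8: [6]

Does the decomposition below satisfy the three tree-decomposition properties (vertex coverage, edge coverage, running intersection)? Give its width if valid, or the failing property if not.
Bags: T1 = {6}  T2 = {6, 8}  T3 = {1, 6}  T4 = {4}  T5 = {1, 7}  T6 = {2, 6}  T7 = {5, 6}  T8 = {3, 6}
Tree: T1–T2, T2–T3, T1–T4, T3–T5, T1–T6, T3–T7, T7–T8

No — vertex 0 appears in no bag.

A tree decomposition must satisfy three properties: every vertex lies in some bag; for every edge, both endpoints lie together in some bag; and for every vertex, the bags containing it form a connected subtree. Here vertex 0 appears in no bag, so the decomposition is invalid.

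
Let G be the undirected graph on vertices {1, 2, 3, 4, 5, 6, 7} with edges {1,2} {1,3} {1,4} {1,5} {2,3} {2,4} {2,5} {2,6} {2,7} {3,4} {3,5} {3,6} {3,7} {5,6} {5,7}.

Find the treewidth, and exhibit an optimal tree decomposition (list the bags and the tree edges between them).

Each bag holds 4 vertices, so the decomposition has width 3, which upper-bounds the treewidth. For the lower bound, the 4 vertices {1, 2, 3, 4} are pairwise adjacent, and any tree decomposition puts a clique entirely inside one bag — forcing width ≥ 3. Combining the bounds, tw(G) = 3.

Treewidth 3.
One such decomposition:
Bags: B1 = {1, 2, 3, 5}  B2 = {1, 2, 3, 4}  B3 = {2, 3, 5, 6}  B4 = {2, 3, 5, 7}
Tree: B1–B2, B1–B3, B3–B4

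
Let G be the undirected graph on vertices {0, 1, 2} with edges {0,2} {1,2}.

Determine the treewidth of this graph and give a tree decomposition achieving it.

Treewidth 1.
One optimal decomposition is:
Bags: B1 = {1, 2}  B2 = {0, 2}
Tree: B1–B2

The largest bag has 2 vertices, giving width 1; this decomposition certifies tw(G) ≤ 1. Since G has at least one edge (e.g. 2–1), it is not an edgeless graph, so tw(G) ≥ 1. Hence tw(G) = 1 exactly.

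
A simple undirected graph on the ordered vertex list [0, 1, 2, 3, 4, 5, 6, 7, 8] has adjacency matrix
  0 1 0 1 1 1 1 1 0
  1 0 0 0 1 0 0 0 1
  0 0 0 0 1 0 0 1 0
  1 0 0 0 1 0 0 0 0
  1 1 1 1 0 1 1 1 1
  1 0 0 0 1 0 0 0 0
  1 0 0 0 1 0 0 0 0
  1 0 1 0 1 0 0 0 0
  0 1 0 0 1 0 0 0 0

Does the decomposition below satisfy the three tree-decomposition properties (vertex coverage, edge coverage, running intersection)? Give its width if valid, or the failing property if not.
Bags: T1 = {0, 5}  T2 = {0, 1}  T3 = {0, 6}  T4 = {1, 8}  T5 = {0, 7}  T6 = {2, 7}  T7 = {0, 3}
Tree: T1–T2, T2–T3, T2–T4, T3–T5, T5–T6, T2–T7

A tree decomposition must satisfy three properties: every vertex lies in some bag; for every edge, both endpoints lie together in some bag; and for every vertex, the bags containing it form a connected subtree. Here vertex 4 appears in no bag, so the decomposition is invalid.

No — vertex 4 appears in no bag.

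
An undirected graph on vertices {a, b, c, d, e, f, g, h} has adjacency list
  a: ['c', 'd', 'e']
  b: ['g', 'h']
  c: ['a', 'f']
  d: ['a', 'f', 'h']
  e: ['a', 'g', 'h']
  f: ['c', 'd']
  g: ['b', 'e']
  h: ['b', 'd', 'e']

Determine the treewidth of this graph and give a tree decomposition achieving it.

Treewidth 2.
One such decomposition:
Bags: B1 = {b, e, g}  B2 = {b, e, h}  B3 = {a, e, h}  B4 = {a, d, h}  B5 = {a, c, d}  B6 = {c, d, f}
Tree: B1–B2, B2–B3, B3–B4, B4–B5, B5–B6

The largest bag has 3 vertices, giving width 2; this decomposition certifies tw(G) ≤ 2. The edges g–b–h–e–g form a cycle, so G is not a tree and its treewidth is at least 2. Combining the bounds, tw(G) = 2.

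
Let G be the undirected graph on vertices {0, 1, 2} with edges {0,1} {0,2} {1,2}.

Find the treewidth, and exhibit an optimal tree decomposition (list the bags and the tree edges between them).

Treewidth 2.
One optimal decomposition is:
Bags: B1 = {0, 1, 2}
Tree: (single bag)

A single bag containing all 3 vertices is trivially a valid decomposition of width 2. Conversely, {0, 1, 2} is a clique of size 3, and the vertices of any clique must share a bag in every tree decomposition; so some bag has ≥ 3 vertices and tw(G) ≥ 2. Hence tw(G) = 2 exactly.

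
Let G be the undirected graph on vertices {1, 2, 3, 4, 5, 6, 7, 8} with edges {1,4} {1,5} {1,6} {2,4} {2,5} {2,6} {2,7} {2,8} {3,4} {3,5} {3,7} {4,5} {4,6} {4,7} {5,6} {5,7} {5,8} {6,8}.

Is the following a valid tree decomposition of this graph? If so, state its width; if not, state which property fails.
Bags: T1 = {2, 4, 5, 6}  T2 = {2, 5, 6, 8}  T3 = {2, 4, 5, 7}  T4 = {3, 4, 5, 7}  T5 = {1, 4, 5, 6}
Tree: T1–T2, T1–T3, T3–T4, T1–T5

Checking the three conditions: (i) the bags cover all of {1, 2, 3, 4, 5, 6, 7, 8}; (ii) for each edge, some bag contains both endpoints; (iii) the bags containing any fixed vertex form a subtree. All hold, so the decomposition is valid with width 4 − 1 = 3.

Yes; width 3.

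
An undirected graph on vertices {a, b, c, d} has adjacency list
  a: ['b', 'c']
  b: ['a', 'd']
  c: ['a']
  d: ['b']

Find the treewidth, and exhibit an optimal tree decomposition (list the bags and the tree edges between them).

Treewidth 1.
One optimal decomposition is:
Bags: B1 = {a, c}  B2 = {a, b}  B3 = {b, d}
Tree: B1–B2, B2–B3

Each bag holds 2 vertices, so the decomposition has width 1, which upper-bounds the treewidth. Since G has at least one edge (e.g. c–a), it is not an edgeless graph, so tw(G) ≥ 1. The upper and lower bounds meet at 1, so that is the treewidth.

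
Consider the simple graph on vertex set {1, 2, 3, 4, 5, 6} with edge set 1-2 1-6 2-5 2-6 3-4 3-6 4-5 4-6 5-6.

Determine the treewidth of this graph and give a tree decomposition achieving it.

Treewidth 2.
Bags: B1 = {1, 2, 6}  B2 = {2, 5, 6}  B3 = {4, 5, 6}  B4 = {3, 4, 6}
Tree: B1–B2, B2–B3, B3–B4

Each bag holds 3 vertices, so the decomposition has width 2, which upper-bounds the treewidth. On the other hand G contains the 3-clique {1, 2, 6}. A clique must lie in a single bag of any decomposition, so no decomposition can have width below 2. Combining the bounds, tw(G) = 2.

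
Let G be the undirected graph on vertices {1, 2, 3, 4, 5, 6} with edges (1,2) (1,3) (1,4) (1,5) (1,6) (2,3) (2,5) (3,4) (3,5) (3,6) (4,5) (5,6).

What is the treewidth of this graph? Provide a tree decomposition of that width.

Treewidth 3.
Bags: B1 = {1, 3, 4, 5}  B2 = {1, 3, 5, 6}  B3 = {1, 2, 3, 5}
Tree: B1–B2, B2–B3

Every bag has size at most 4, so the width is 4 − 1 = 3 and tw(G) ≤ 3. For the lower bound, the 4 vertices {1, 2, 3, 5} are pairwise adjacent, and any tree decomposition puts a clique entirely inside one bag — forcing width ≥ 3. Therefore the treewidth is 3.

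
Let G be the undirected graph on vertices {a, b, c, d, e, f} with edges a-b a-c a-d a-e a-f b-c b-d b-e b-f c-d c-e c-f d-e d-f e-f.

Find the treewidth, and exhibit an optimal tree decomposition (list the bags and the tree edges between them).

Treewidth 5.
Bags: B1 = {a, b, c, d, e, f}
Tree: (single bag)

A single bag containing all 6 vertices is trivially a valid decomposition of width 5. For the lower bound, the 6 vertices {a, b, c, d, e, f} are pairwise adjacent, and any tree decomposition puts a clique entirely inside one bag — forcing width ≥ 5. Combining the bounds, tw(G) = 5.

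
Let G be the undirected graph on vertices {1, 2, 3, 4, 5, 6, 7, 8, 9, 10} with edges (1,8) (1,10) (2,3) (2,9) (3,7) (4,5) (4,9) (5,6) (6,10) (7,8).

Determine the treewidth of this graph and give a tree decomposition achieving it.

Treewidth 2.
Bags: B1 = {2, 4, 9}  B2 = {2, 3, 4}  B3 = {3, 4, 7}  B4 = {4, 7, 8}  B5 = {1, 4, 8}  B6 = {1, 4, 10}  B7 = {4, 6, 10}  B8 = {4, 5, 6}
Tree: B1–B2, B2–B3, B3–B4, B4–B5, B5–B6, B6–B7, B7–B8

Each bag holds 3 vertices, so the decomposition has width 2, which upper-bounds the treewidth. For the lower bound, G contains the cycle 4–9–2–3–7–8–1–10–6–5–4, so G is not a forest; only forests have treewidth ≤ 1, hence tw(G) ≥ 2. Combining the bounds, tw(G) = 2.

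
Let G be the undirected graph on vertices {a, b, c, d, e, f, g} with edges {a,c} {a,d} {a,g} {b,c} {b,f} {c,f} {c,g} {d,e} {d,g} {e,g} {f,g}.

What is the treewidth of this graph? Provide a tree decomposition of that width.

Treewidth 2.
Bags: B1 = {a, c, g}  B2 = {a, d, g}  B3 = {c, f, g}  B4 = {b, c, f}  B5 = {d, e, g}
Tree: B1–B2, B1–B3, B3–B4, B2–B5

The largest bag has 3 vertices, giving width 2; this decomposition certifies tw(G) ≤ 2. Conversely, {d, e, g} is a clique of size 3, and the vertices of any clique must share a bag in every tree decomposition; so some bag has ≥ 3 vertices and tw(G) ≥ 2. Hence tw(G) = 2 exactly.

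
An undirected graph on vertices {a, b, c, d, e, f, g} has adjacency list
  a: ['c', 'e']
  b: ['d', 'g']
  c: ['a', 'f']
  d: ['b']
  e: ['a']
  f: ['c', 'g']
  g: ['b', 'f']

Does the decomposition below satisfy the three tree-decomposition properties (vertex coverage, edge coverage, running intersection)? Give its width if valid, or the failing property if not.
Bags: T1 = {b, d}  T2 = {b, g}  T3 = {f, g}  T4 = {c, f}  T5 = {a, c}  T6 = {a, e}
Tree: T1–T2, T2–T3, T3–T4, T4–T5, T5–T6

Yes; width 1.

Checking the three conditions: (i) the bags cover all of {a, b, c, d, e, f, g}; (ii) for each edge, some bag contains both endpoints; (iii) the bags containing any fixed vertex form a subtree. All hold, so the decomposition is valid with width 2 − 1 = 1.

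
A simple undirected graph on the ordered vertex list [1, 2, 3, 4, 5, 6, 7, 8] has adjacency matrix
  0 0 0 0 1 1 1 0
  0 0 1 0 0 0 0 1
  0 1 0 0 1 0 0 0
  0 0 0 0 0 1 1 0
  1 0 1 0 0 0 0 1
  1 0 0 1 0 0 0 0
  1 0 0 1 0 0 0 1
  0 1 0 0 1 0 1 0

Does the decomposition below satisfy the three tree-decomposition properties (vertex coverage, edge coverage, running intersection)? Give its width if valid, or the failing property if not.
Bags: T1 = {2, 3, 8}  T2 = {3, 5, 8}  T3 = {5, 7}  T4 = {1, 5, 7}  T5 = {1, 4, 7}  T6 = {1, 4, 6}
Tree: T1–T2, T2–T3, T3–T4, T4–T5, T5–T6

A tree decomposition must satisfy three properties: every vertex lies in some bag; for every edge, both endpoints lie together in some bag; and for every vertex, the bags containing it form a connected subtree. Here edge (8,7) lies in no bag, so the decomposition is invalid.

No — edge (8,7) lies in no bag.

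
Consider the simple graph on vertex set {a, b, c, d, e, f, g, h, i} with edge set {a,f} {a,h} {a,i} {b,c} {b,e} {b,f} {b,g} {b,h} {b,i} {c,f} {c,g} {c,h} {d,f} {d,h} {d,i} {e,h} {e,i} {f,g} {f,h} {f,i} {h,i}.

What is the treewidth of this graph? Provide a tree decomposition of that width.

Treewidth 3.
One optimal decomposition is:
Bags: B1 = {b, c, f, g}  B2 = {b, c, f, h}  B3 = {b, f, h, i}  B4 = {d, f, h, i}  B5 = {a, f, h, i}  B6 = {b, e, h, i}
Tree: B1–B2, B2–B3, B3–B4, B4–B5, B3–B6

Each bag holds 4 vertices, so the decomposition has width 3, which upper-bounds the treewidth. On the other hand G contains the 4-clique {b, e, h, i}. A clique must lie in a single bag of any decomposition, so no decomposition can have width below 3. Hence tw(G) = 3 exactly.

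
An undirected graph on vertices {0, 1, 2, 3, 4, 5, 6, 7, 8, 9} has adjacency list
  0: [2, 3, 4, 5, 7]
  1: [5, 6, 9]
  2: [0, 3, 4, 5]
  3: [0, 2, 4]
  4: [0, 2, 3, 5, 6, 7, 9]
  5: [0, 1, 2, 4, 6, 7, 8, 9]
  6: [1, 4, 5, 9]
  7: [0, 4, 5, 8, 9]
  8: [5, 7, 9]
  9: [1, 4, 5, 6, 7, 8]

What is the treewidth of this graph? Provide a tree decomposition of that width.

Treewidth 3.
One such decomposition:
Bags: B1 = {4, 5, 7, 9}  B2 = {4, 5, 6, 9}  B3 = {5, 7, 8, 9}  B4 = {1, 5, 6, 9}  B5 = {0, 4, 5, 7}  B6 = {0, 2, 4, 5}  B7 = {0, 2, 3, 4}
Tree: B1–B2, B1–B3, B2–B4, B1–B5, B5–B6, B6–B7

Each bag holds 4 vertices, so the decomposition has width 3, which upper-bounds the treewidth. Conversely, {0, 2, 3, 4} is a clique of size 4, and the vertices of any clique must share a bag in every tree decomposition; so some bag has ≥ 4 vertices and tw(G) ≥ 3. Therefore the treewidth is 3.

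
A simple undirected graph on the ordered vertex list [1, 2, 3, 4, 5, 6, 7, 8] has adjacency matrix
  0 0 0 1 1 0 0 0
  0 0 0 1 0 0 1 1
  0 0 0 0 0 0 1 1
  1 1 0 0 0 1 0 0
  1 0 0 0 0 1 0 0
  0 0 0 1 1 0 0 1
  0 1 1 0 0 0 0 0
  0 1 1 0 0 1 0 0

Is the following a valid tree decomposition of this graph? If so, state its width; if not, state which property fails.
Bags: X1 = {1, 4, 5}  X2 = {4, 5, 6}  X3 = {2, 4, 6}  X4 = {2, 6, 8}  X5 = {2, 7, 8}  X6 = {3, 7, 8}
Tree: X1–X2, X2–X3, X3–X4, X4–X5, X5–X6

Checking the three conditions: (i) the bags cover all of {1, 2, 3, 4, 5, 6, 7, 8}; (ii) for each edge, some bag contains both endpoints; (iii) the bags containing any fixed vertex form a subtree. All hold, so the decomposition is valid with width 3 − 1 = 2.

Yes; width 2.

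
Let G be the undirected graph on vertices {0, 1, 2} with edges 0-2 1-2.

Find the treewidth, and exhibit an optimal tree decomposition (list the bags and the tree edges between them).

Every bag has size at most 2, so the width is 2 − 1 = 1 and tw(G) ≤ 1. Any graph with an edge has treewidth ≥ 1, and G has the edge 0–2. Hence tw(G) = 1 exactly.

Treewidth 1.
One such decomposition:
Bags: B1 = {0, 2}  B2 = {1, 2}
Tree: B1–B2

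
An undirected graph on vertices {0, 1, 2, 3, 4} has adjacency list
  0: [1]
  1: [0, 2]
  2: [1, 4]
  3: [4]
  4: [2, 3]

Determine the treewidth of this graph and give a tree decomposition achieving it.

Each bag holds 2 vertices, so the decomposition has width 1, which upper-bounds the treewidth. Since G has at least one edge (e.g. 3–4), it is not an edgeless graph, so tw(G) ≥ 1. Therefore the treewidth is 1.

Treewidth 1.
Bags: B1 = {3, 4}  B2 = {2, 4}  B3 = {1, 2}  B4 = {0, 1}
Tree: B1–B2, B2–B3, B3–B4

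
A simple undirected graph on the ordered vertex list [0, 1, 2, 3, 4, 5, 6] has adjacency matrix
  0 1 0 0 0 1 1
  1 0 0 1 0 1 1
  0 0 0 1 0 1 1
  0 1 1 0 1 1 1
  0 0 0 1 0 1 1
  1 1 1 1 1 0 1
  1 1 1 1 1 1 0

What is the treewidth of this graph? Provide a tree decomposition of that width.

Treewidth 3.
One optimal decomposition is:
Bags: B1 = {1, 3, 5, 6}  B2 = {2, 3, 5, 6}  B3 = {3, 4, 5, 6}  B4 = {0, 1, 5, 6}
Tree: B1–B2, B2–B3, B1–B4

The largest bag has 4 vertices, giving width 3; this decomposition certifies tw(G) ≤ 3. For the lower bound, the 4 vertices {0, 1, 5, 6} are pairwise adjacent, and any tree decomposition puts a clique entirely inside one bag — forcing width ≥ 3. Therefore the treewidth is 3.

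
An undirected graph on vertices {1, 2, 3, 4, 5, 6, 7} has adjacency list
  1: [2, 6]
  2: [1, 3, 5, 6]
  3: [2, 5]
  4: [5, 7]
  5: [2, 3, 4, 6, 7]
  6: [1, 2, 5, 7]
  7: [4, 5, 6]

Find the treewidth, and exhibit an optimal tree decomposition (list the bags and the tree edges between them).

Treewidth 2.
One optimal decomposition is:
Bags: B1 = {4, 5, 7}  B2 = {5, 6, 7}  B3 = {2, 5, 6}  B4 = {1, 2, 6}  B5 = {2, 3, 5}
Tree: B1–B2, B2–B3, B3–B4, B3–B5

Every bag has size at most 3, so the width is 3 − 1 = 2 and tw(G) ≤ 2. For the lower bound, the 3 vertices {1, 2, 6} are pairwise adjacent, and any tree decomposition puts a clique entirely inside one bag — forcing width ≥ 2. Therefore the treewidth is 2.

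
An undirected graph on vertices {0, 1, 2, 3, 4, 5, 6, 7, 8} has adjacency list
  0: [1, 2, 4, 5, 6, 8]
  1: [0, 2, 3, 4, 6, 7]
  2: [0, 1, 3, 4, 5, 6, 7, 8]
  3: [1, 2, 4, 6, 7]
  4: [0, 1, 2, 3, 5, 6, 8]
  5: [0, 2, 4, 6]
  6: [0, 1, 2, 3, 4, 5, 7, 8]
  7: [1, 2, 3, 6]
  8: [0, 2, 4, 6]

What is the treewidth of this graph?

A width-4 tree decomposition is:
Bags: B1 = {0, 2, 4, 6, 8}  B2 = {0, 1, 2, 4, 6}  B3 = {1, 2, 3, 4, 6}  B4 = {0, 2, 4, 5, 6}  B5 = {1, 2, 3, 6, 7}
Tree: B1–B2, B2–B3, B2–B4, B3–B5
Every bag has size at most 5, so the width is 5 − 1 = 4 and tw(G) ≤ 4. Conversely, {0, 2, 4, 6, 8} is a clique of size 5, and the vertices of any clique must share a bag in every tree decomposition; so some bag has ≥ 5 vertices and tw(G) ≥ 4. Combining the bounds, tw(G) = 4.

4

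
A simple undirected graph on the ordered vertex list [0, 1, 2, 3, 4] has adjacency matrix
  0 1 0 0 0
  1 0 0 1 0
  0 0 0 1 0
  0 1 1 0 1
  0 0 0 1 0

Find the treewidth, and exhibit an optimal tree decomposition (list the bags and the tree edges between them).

Each bag holds 2 vertices, so the decomposition has width 1, which upper-bounds the treewidth. G has an edge, so its treewidth is at least 1. Therefore the treewidth is 1.

Treewidth 1.
One optimal decomposition is:
Bags: B1 = {2, 3}  B2 = {3, 4}  B3 = {1, 3}  B4 = {0, 1}
Tree: B1–B2, B1–B3, B3–B4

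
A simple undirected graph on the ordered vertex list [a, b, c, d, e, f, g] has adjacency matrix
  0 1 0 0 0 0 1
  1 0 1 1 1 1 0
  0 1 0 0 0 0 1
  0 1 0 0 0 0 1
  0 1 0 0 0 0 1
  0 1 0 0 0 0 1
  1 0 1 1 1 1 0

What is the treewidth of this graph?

A width-2 tree decomposition is:
Bags: B1 = {b, d, g}  B2 = {b, c, g}  B3 = {b, f, g}  B4 = {b, e, g}  B5 = {a, b, g}
Tree: B1–B2, B2–B3, B3–B4, B4–B5
Every bag has size at most 3, so the width is 3 − 1 = 2 and tw(G) ≤ 2. The edges g–d–b–c–g form a cycle, so G is not a tree and its treewidth is at least 2. Therefore the treewidth is 2.

2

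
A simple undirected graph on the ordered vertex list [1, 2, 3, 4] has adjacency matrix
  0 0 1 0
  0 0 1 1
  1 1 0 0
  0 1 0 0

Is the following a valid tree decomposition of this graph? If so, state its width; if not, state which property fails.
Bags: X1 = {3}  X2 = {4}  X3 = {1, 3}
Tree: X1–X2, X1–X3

A tree decomposition must satisfy three properties: every vertex lies in some bag; for every edge, both endpoints lie together in some bag; and for every vertex, the bags containing it form a connected subtree. Here vertex 2 appears in no bag, so the decomposition is invalid.

No — vertex 2 appears in no bag.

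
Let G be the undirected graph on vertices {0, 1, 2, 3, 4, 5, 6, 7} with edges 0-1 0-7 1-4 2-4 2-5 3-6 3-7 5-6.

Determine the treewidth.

A width-2 tree decomposition is:
Bags: B1 = {0, 3, 7}  B2 = {0, 1, 3}  B3 = {1, 3, 4}  B4 = {2, 3, 4}  B5 = {2, 3, 5}  B6 = {3, 5, 6}
Tree: B1–B2, B2–B3, B3–B4, B4–B5, B5–B6
The largest bag has 3 vertices, giving width 2; this decomposition certifies tw(G) ≤ 2. Since 3–7–0–1–4–2–5–6–3 is a cycle in G, G is not acyclic. Forests are exactly the graphs of treewidth ≤ 1, so tw(G) ≥ 2. Hence tw(G) = 2 exactly.

2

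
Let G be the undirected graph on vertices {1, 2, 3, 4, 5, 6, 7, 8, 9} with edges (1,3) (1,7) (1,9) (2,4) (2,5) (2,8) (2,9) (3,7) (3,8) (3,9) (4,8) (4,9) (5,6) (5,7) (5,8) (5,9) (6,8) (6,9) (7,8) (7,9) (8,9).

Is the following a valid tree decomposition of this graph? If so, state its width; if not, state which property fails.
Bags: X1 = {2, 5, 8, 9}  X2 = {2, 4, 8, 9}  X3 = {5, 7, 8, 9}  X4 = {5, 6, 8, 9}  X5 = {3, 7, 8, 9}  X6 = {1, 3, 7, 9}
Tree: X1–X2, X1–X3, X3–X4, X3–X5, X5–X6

Vertex coverage: the bags together contain {1, 2, 3, 4, 5, 6, 7, 8, 9}, the full vertex set. Edge coverage: each edge of G has both endpoints in at least one bag. Running intersection: for every vertex, the bags containing it form a connected subtree. All three properties hold, so this is a valid tree decomposition of width max|bag| − 1 = 3, and hence tw(G) ≤ 3.

Yes; width 3.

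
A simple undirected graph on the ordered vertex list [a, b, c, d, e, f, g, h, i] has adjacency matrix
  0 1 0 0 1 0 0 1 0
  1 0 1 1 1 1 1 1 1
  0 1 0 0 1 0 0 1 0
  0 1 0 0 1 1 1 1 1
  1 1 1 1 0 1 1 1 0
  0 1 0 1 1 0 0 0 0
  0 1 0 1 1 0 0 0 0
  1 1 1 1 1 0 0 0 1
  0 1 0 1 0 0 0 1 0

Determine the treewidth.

A width-3 tree decomposition is:
Bags: B1 = {b, d, e, f}  B2 = {b, d, e, h}  B3 = {b, d, e, g}  B4 = {b, d, h, i}  B5 = {a, b, e, h}  B6 = {b, c, e, h}
Tree: B1–B2, B1–B3, B2–B4, B2–B5, B5–B6
The largest bag has 4 vertices, giving width 3; this decomposition certifies tw(G) ≤ 3. Conversely, {b, d, e, g} is a clique of size 4, and the vertices of any clique must share a bag in every tree decomposition; so some bag has ≥ 4 vertices and tw(G) ≥ 3. Therefore the treewidth is 3.

3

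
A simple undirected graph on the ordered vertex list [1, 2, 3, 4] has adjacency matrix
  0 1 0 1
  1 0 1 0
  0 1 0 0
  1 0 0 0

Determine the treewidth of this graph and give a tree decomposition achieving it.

Treewidth 1.
One such decomposition:
Bags: B1 = {1, 2}  B2 = {1, 4}  B3 = {2, 3}
Tree: B1–B2, B1–B3

Each bag holds 2 vertices, so the decomposition has width 1, which upper-bounds the treewidth. Since G has at least one edge (e.g. 2–1), it is not an edgeless graph, so tw(G) ≥ 1. Combining the bounds, tw(G) = 1.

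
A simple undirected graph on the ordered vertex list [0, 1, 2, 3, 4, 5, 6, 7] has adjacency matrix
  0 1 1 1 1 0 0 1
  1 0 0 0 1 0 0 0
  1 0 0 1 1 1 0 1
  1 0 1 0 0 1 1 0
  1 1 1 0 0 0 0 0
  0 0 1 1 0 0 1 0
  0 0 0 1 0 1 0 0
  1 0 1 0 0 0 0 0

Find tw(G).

2

A width-2 tree decomposition is:
Bags: B1 = {0, 2, 3}  B2 = {2, 3, 5}  B3 = {3, 5, 6}  B4 = {0, 2, 4}  B5 = {0, 1, 4}  B6 = {0, 2, 7}
Tree: B1–B2, B2–B3, B1–B4, B4–B5, B4–B6
The largest bag has 3 vertices, giving width 2; this decomposition certifies tw(G) ≤ 2. On the other hand G contains the 3-clique {0, 1, 4}. A clique must lie in a single bag of any decomposition, so no decomposition can have width below 2. The upper and lower bounds meet at 2, so that is the treewidth.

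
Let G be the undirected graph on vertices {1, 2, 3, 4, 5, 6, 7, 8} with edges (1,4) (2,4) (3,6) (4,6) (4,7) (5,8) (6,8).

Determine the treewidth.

A width-1 tree decomposition is:
Bags: B1 = {4, 6}  B2 = {3, 6}  B3 = {2, 4}  B4 = {1, 4}  B5 = {4, 7}  B6 = {6, 8}  B7 = {5, 8}
Tree: B1–B2, B1–B3, B1–B4, B1–B5, B2–B6, B6–B7
The largest bag has 2 vertices, giving width 1; this decomposition certifies tw(G) ≤ 1. Any graph with an edge has treewidth ≥ 1, and G has the edge 4–6. Hence tw(G) = 1 exactly.

1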